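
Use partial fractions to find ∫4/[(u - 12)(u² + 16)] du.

Cover-up at u=12: P = 4/(12²+16) = 1/40. Coeff matching: Q = -1/40, R = -3/10. Decomposition: (1/40)/(u - 12) - ((1/40)u + 3/10)/(u² + 16). Integrate: linear → ln, quadratic → (1/2)ln + arctan: (1/40) ln|(u - 12)| - (1/80) ln(u² + 16) - (3/40) arctan(u/4) + C


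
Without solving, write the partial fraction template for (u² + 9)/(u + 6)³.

Repeated linear factor (power 3): A/(u + 6) + B/(u + 6)² + C/(u + 6)³


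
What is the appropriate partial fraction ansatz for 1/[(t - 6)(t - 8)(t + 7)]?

Three distinct linear factors: α/(t - 6) + β/(t - 8) + γ/(t + 7)


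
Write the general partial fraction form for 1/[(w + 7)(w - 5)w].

Three distinct linear factors: P/(w + 7) + Q/(w - 5) + R/w


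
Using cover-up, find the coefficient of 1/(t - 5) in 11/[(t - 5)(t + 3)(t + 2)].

Cover (t - 5), set t=5: 11/[(5 + 3)(5 + 2)] = 11/56


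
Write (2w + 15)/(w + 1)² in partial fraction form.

(2w + 15) = α(w + 1) + β. At w = -1: β = 2·(-1) + 15 = 13. Coeff of w: α = 2
Result: 2/(w + 1) + 13/(w + 1)²


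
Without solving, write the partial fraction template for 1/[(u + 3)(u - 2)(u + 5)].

Three distinct linear factors: α/(u + 3) + β/(u - 2) + γ/(u + 5)


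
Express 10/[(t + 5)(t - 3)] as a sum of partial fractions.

10/(t + 5)(t - 3) = A/(t + 5) + B/(t - 3). A = 10/(-5 - 3) = -5/4, B = 10/(3 + 5) = 5/4
Result: (-5/4)/(t + 5) + (5/4)/(t - 3)


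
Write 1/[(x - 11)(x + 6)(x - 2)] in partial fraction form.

Using cover-up method: P = 1/153, Q = 1/136, R = -1/72
Result: (1/153)/(x - 11) + (1/136)/(x + 6) - (1/72)/(x - 2)


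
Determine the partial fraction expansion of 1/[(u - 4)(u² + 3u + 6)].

Cover-up at u = 4: α = 1/(4² + 3·4 + 6) = 1/34. Then β = -α = -1/34, γ = -α·(3 + 4) = -7/34
Result: (1/34)/(u - 4) - ((1/34)u + 7/34)/(u² + 3u + 6)


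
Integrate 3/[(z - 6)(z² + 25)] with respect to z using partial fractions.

Cover-up at z=6: P = 3/(6²+25) = 3/61. Coeff matching: Q = -3/61, R = -18/61. Decomposition: (3/61)/(z - 6) - ((3/61)z + 18/61)/(z² + 25). Integrate: linear → ln, quadratic → (1/2)ln + arctan: (3/61) ln|(z - 6)| - (3/122) ln(z² + 25) - (18/305) arctan(z/5) + C


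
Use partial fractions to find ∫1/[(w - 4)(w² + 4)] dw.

Cover-up at w=4: A = 1/(4²+4) = 1/20. Coeff matching: B = -1/20, C = -1/5. Decomposition: (1/20)/(w - 4) - ((1/20)w + 1/5)/(w² + 4). Integrate: linear → ln, quadratic → (1/2)ln + arctan: (1/20) ln|(w - 4)| - (1/40) ln(w² + 4) - (1/10) arctan(w/2) + C


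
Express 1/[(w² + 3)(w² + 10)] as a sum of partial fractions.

Coefficient matching gives P = R = 0, Q = 1/(10-3) = 1/7, S = -Q = -1/7
Result: (1/7)/(w² + 3) - (1/7)/(w² + 10)


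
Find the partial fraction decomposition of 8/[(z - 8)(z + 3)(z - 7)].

Using cover-up method: A = 8/11, B = 4/55, C = -4/5
Result: (8/11)/(z - 8) + (4/55)/(z + 3) - (4/5)/(z - 7)


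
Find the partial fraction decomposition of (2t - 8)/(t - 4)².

(2t - 8) = P(t - 4) + Q. At t = 4: Q = 2·4 - 8 = 0. Coeff of t: P = 2
Result: 2/(t - 4)


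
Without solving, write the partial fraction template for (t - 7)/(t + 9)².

Repeated linear factor: A/(t + 9) + B/(t + 9)²


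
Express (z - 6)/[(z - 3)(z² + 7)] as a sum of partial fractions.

At z=3: α = (1·3 - 6)/(3² + 7) = -3/16. β = -α = 3/16, γ = 1 - 3·α = 25/16
Result: (-3/16)/(z - 3) + ((3/16)z + 25/16)/(z² + 7)


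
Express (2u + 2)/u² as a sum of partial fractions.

(2u + 2) = Pu + Q. At u = 0: Q = 2·0 + 2 = 2. Coeff of u: P = 2
Result: 2/u + 2/u²


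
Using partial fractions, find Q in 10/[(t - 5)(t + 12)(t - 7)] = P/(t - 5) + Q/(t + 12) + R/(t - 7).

Cover-up at t = -12: Q = 10/[(-12 - 5)(-12 - 7)] = 10/[(-17)(-19)] = 10/323


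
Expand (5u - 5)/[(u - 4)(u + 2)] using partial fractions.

At u=4: α = (5·4 - 5)/(4 + 2) = 5/2. At u=-2: β = (5·(-2) - 5)/(-2 - 4) = 5/2
Result: (5/2)/(u - 4) + (5/2)/(u + 2)


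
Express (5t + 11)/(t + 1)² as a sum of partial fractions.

(5t + 11) = A(t + 1) + B. At t = -1: B = 5·(-1) + 11 = 6. Coeff of t: A = 5
Result: 5/(t + 1) + 6/(t + 1)²


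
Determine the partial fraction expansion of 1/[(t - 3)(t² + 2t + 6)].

Cover-up at t = 3: P = 1/(3² + 2·3 + 6) = 1/21. Then Q = -P = -1/21, R = -P·(2 + 3) = -5/21
Result: (1/21)/(t - 3) - ((1/21)t + 5/21)/(t² + 2t + 6)


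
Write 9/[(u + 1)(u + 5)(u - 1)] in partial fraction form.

Using cover-up method: A = -9/8, B = 3/8, C = 3/4
Result: (-9/8)/(u + 1) + (3/8)/(u + 5) + (3/4)/(u - 1)


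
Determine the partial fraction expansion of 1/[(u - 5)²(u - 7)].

Cover-up at u=7: γ = 1/(7 - 5)² = 1/4. Cover-up at u=5: β = 1/(5 - 7) = -1/2. Comparing u² coeff: α = -γ = -1/4
Result: (-1/4)/(u - 5) - (1/2)/(u - 5)² + (1/4)/(u - 7)


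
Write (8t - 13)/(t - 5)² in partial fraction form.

(8t - 13) = A(t - 5) + B. At t = 5: B = 8·5 - 13 = 27. Coeff of t: A = 8
Result: 8/(t - 5) + 27/(t - 5)²


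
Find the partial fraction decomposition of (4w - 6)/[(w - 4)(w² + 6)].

At w=4: A = (4·4 - 6)/(4² + 6) = 5/11. B = -A = -5/11, C = 4 - 4·A = 24/11
Result: (5/11)/(w - 4) - ((5/11)w - 24/11)/(w² + 6)


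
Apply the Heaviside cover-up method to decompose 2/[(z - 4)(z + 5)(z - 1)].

Cover (z - 4), z=4: P = 2/[(4 + 5)(4 - 1)] = 2/27. Cover (z + 5), z=-5: Q = 2/[(-5 - 4)(-5 - 1)] = 1/27. Cover (z - 1), z=1: R = 2/[(1 - 4)(1 + 5)] = -1/9.
Result: (2/27)/(z - 4) + (1/27)/(z + 5) - (1/9)/(z - 1)


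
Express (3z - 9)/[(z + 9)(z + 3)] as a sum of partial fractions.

At z=-9: α = (3·(-9) - 9)/(-9 + 3) = 6. At z=-3: β = (3·(-3) - 9)/(-3 + 9) = -3
Result: 6/(z + 9) - 3/(z + 3)


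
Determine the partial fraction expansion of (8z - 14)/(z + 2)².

(8z - 14) = P(z + 2) + Q. At z = -2: Q = 8·(-2) - 14 = -30. Coeff of z: P = 8
Result: 8/(z + 2) - 30/(z + 2)²


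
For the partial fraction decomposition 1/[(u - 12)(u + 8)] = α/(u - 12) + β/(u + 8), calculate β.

Cover-up at u = -8: β = 1/(-8 - 12) = -1/20


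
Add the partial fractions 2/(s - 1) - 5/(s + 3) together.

Common denominator (s - 1)(s + 3). Numerator: 2(s + 3) - 5(s - 1) = (2s + 6) - (5s - 5) = -3s + 11
Result: (-3s + 11)/[(s - 1)(s + 3)]


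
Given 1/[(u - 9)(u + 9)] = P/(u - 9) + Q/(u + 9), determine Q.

Cover-up at u = -9: Q = 1/(-9 - 9) = -1/18


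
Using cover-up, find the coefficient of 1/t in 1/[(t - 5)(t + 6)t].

Cover t, set t=0: 1/[(0 - 5)(0 + 6)] = -1/30


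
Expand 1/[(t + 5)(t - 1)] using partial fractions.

1/(t + 5)(t - 1) = A/(t + 5) + B/(t - 1). A = 1/(-5 - 1) = -1/6, B = 1/(1 + 5) = 1/6
Result: (-1/6)/(t + 5) + (1/6)/(t - 1)


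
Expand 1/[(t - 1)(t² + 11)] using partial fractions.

Cover-up at t = 1: P = 1/(1² + 11) = 1/12. Then Q = -P = -1/12, R = -P·(0 + 1) = -1/12
Result: (1/12)/(t - 1) - ((1/12)t + 1/12)/(t² + 11)


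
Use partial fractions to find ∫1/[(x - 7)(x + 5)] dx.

Decompose: 1/[(x - 7)(x + 5)] = (1/12)/(x - 7) - (1/12)/(x + 5). Integrate each term: (1/12) ln|(x - 7)| - (1/12) ln|(x + 5)| + C


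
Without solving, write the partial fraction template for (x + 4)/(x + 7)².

Repeated linear factor: P/(x + 7) + Q/(x + 7)²


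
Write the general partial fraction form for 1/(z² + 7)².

Repeated quadratic factor: (Pz + Q)/(z² + 7) + (Rz + S)/(z² + 7)²


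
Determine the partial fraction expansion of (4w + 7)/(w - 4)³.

(4w + 7) = P(w - 4)² + Q(w - 4) + R. At w = 4: R = 4·4 + 7 = 23. Coefficients: P = 0, Q = 4
Result: 4/(w - 4)² + 23/(w - 4)³


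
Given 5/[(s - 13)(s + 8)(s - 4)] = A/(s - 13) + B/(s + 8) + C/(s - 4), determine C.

Cover-up at s = 4: C = 5/[(4 - 13)(4 + 8)] = 5/[(-9)(12)] = -5/108


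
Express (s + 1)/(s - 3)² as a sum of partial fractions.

(s + 1) = α(s - 3) + β. At s = 3: β = 1·3 + 1 = 4. Coeff of s: α = 1
Result: 1/(s - 3) + 4/(s - 3)²


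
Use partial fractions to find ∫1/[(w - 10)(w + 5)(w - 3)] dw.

Cover-up: α = 1/105, β = 1/120, γ = -1/56. Decomposition: (1/105)/(w - 10) + (1/120)/(w + 5) - (1/56)/(w - 3). Integrate each term: (1/105) ln|(w - 10)| + (1/120) ln|(w + 5)| - (1/56) ln|(w - 3)| + C


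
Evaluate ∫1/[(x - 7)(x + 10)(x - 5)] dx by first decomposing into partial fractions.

Cover-up: α = 1/34, β = 1/255, γ = -1/30. Decomposition: (1/34)/(x - 7) + (1/255)/(x + 10) - (1/30)/(x - 5). Integrate each term: (1/34) ln|(x - 7)| + (1/255) ln|(x + 10)| - (1/30) ln|(x - 5)| + C


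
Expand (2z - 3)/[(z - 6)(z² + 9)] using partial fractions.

At z=6: P = (2·6 - 3)/(6² + 9) = 1/5. Q = -P = -1/5, R = 2 - 6·P = 4/5
Result: (1/5)/(z - 6) - ((1/5)z - 4/5)/(z² + 9)


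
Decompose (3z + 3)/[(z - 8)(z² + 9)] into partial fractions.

At z=8: A = (3·8 + 3)/(8² + 9) = 27/73. B = -A = -27/73, C = 3 - 8·A = 3/73
Result: (27/73)/(z - 8) - ((27/73)z - 3/73)/(z² + 9)


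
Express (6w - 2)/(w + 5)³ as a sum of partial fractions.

(6w - 2) = α(w + 5)² + β(w + 5) + γ. At w = -5: γ = 6·(-5) - 2 = -32. Coefficients: α = 0, β = 6
Result: 6/(w + 5)² - 32/(w + 5)³


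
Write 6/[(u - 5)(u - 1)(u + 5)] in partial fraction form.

Using cover-up method: P = 3/20, Q = -1/4, R = 1/10
Result: (3/20)/(u - 5) - (1/4)/(u - 1) + (1/10)/(u + 5)


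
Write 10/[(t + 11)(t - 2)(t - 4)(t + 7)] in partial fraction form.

Using Heaviside cover-up: (-1/78)/(t + 11) - (5/117)/(t - 2) + (1/33)/(t - 4) + (5/198)/(t + 7)


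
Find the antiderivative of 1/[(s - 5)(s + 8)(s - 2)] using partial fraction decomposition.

Cover-up: P = 1/39, Q = 1/130, R = -1/30. Decomposition: (1/39)/(s - 5) + (1/130)/(s + 8) - (1/30)/(s - 2). Integrate each term: (1/39) ln|(s - 5)| + (1/130) ln|(s + 8)| - (1/30) ln|(s - 2)| + C


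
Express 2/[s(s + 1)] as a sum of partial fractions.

2/s(s + 1) = P/s + Q/(s + 1). P = 2/(0 + 1) = 2, Q = 2/(-1 - 0) = -2
Result: 2/s - 2/(s + 1)


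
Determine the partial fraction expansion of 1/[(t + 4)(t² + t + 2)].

Cover-up at t = -4: A = 1/((-4)² + 1·(-4) + 2) = 1/14. Then B = -A = -1/14, C = -A·(1 - 4) = 3/14
Result: (1/14)/(t + 4) - ((1/14)t - 3/14)/(t² + t + 2)


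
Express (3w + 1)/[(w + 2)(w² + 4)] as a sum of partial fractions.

At w=-2: A = (3·(-2) + 1)/((-2)² + 4) = -5/8. B = -A = 5/8, C = 3 - (-2)·A = 7/4
Result: (-5/8)/(w + 2) + ((5/8)w + 7/4)/(w² + 4)


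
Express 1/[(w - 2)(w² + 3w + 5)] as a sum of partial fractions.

Cover-up at w = 2: P = 1/(2² + 3·2 + 5) = 1/15. Then Q = -P = -1/15, R = -P·(3 + 2) = -1/3
Result: (1/15)/(w - 2) - ((1/15)w + 1/3)/(w² + 3w + 5)


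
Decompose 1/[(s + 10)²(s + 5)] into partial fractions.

Cover-up at s=-5: γ = 1/(-5 + 10)² = 1/25. Cover-up at s=-10: β = 1/(-10 + 5) = -1/5. Comparing s² coeff: α = -γ = -1/25
Result: (-1/25)/(s + 10) - (1/5)/(s + 10)² + (1/25)/(s + 5)


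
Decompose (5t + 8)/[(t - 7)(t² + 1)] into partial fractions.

At t=7: α = (5·7 + 8)/(7² + 1) = 43/50. β = -α = -43/50, γ = 5 - 7·α = -51/50
Result: (43/50)/(t - 7) - ((43/50)t + 51/50)/(t² + 1)


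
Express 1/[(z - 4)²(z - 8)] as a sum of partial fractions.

Cover-up at z=8: γ = 1/(8 - 4)² = 1/16. Cover-up at z=4: β = 1/(4 - 8) = -1/4. Comparing z² coeff: α = -γ = -1/16
Result: (-1/16)/(z - 4) - (1/4)/(z - 4)² + (1/16)/(z - 8)


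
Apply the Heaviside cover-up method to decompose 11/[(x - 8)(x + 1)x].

Cover (x - 8), x=8: P = 11/[(8 + 1)(8 - 0)] = 11/72. Cover (x + 1), x=-1: Q = 11/[(-1 - 8)(-1 - 0)] = 11/9. Cover x, x=0: R = 11/[(0 - 8)(0 + 1)] = -11/8.
Result: (11/72)/(x - 8) + (11/9)/(x + 1) - (11/8)/x


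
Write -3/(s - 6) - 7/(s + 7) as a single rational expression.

Common denominator (s - 6)(s + 7). Numerator: -3(s + 7) - 7(s - 6) = (-3s - 21) - (7s - 42) = -10s + 21
Result: (-10s + 21)/[(s - 6)(s + 7)]


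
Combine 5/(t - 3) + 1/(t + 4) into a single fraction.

Common denominator (t - 3)(t + 4). Numerator: 5(t + 4) + 1(t - 3) = (5t + 20) + (t - 3) = 6t + 17
Result: (6t + 17)/[(t - 3)(t + 4)]


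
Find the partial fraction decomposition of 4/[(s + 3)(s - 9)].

4/(s + 3)(s - 9) = P/(s + 3) + Q/(s - 9). P = 4/(-3 - 9) = -1/3, Q = 4/(9 + 3) = 1/3
Result: (-1/3)/(s + 3) + (1/3)/(s - 9)


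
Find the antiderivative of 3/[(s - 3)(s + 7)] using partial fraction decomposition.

Decompose: 3/[(s - 3)(s + 7)] = (3/10)/(s - 3) - (3/10)/(s + 7). Integrate each term: (3/10) ln|(s - 3)| - (3/10) ln|(s + 7)| + C


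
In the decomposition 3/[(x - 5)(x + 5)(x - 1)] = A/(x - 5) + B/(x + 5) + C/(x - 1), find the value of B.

Cover-up at x = -5: B = 3/[(-5 - 5)(-5 - 1)] = 3/[(-10)(-6)] = 3/60 = 1/20


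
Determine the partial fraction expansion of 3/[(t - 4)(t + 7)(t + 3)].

Using cover-up method: α = 3/77, β = 3/44, γ = -3/28
Result: (3/77)/(t - 4) + (3/44)/(t + 7) - (3/28)/(t + 3)


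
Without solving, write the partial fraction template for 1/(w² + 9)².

Repeated quadratic factor: (Aw + B)/(w² + 9) + (Cw + D)/(w² + 9)²


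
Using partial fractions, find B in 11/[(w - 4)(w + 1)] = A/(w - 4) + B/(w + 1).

Cover-up at w = -1: B = 11/(-1 - 4) = -11/5


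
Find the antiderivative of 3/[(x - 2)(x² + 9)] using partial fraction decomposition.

Cover-up at x=2: α = 3/(2²+9) = 3/13. Coeff matching: β = -3/13, γ = -6/13. Decomposition: (3/13)/(x - 2) - ((3/13)x + 6/13)/(x² + 9). Integrate: linear → ln, quadratic → (1/2)ln + arctan: (3/13) ln|(x - 2)| - (3/26) ln(x² + 9) - (2/13) arctan(x/3) + C


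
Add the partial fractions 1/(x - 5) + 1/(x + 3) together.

Common denominator (x - 5)(x + 3). Numerator: 1(x + 3) + 1(x - 5) = (x + 3) + (x - 5) = 2x - 2
Result: (2x - 2)/[(x - 5)(x + 3)]


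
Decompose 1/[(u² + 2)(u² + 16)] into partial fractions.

Coefficient matching gives α = γ = 0, β = 1/(16-2) = 1/14, δ = -β = -1/14
Result: (1/14)/(u² + 2) - (1/14)/(u² + 16)


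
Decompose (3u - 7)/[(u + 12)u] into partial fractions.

At u=-12: P = (3·(-12) - 7)/(-12 - 0) = 43/12. At u=0: Q = (3·0 - 7)/(0 + 12) = -7/12
Result: (43/12)/(u + 12) - (7/12)/u


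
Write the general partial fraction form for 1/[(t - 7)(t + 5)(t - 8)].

Three distinct linear factors: P/(t - 7) + Q/(t + 5) + R/(t - 8)


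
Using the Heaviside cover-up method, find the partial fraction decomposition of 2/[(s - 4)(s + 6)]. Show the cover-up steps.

Cover (s - 4): set s=4, get P = 2/(4 + 6) = 1/5. Cover (s + 6): set s=-6, get Q = 2/(-6 - 4) = -1/5.
Result: (1/5)/(s - 4) - (1/5)/(s + 6)


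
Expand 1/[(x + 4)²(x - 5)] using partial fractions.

Cover-up at x=5: R = 1/(5 + 4)² = 1/81. Cover-up at x=-4: Q = 1/(-4 - 5) = -1/9. Comparing x² coeff: P = -R = -1/81
Result: (-1/81)/(x + 4) - (1/9)/(x + 4)² + (1/81)/(x - 5)


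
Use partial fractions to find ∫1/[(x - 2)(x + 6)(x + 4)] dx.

Cover-up: P = 1/48, Q = 1/16, R = -1/12. Decomposition: (1/48)/(x - 2) + (1/16)/(x + 6) - (1/12)/(x + 4). Integrate each term: (1/48) ln|(x - 2)| + (1/16) ln|(x + 6)| - (1/12) ln|(x + 4)| + C


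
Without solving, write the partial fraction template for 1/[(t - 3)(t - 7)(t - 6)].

Three distinct linear factors: A/(t - 3) + B/(t - 7) + C/(t - 6)


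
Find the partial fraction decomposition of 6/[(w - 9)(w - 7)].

6/(w - 9)(w - 7) = α/(w - 9) + β/(w - 7). α = 6/(9 - 7) = 3, β = 6/(7 - 9) = -3
Result: 3/(w - 9) - 3/(w - 7)


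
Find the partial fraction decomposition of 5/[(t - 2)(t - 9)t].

Using cover-up method: A = -5/14, B = 5/63, C = 5/18
Result: (-5/14)/(t - 2) + (5/63)/(t - 9) + (5/18)/t


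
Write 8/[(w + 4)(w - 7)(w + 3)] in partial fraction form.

Using cover-up method: A = 8/11, B = 4/55, C = -4/5
Result: (8/11)/(w + 4) + (4/55)/(w - 7) - (4/5)/(w + 3)


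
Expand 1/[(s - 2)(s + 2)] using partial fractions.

1/(s - 2)(s + 2) = P/(s - 2) + Q/(s + 2). P = 1/(2 + 2) = 1/4, Q = 1/(-2 - 2) = -1/4
Result: (1/4)/(s - 2) - (1/4)/(s + 2)


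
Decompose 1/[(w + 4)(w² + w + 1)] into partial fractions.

Cover-up at w = -4: P = 1/((-4)² + 1·(-4) + 1) = 1/13. Then Q = -P = -1/13, R = -P·(1 - 4) = 3/13
Result: (1/13)/(w + 4) - ((1/13)w - 3/13)/(w² + w + 1)


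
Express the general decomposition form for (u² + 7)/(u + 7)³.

Repeated linear factor (power 3): α/(u + 7) + β/(u + 7)² + γ/(u + 7)³


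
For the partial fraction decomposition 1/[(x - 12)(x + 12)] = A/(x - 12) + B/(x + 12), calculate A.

Cover-up at x = 12: A = 1/(12 + 12) = 1/24


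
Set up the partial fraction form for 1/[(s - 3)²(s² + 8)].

Repeated linear + quadratic: A/(s - 3) + B/(s - 3)² + (Cs + D)/(s² + 8)


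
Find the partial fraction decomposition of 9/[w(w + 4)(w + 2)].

Using cover-up method: P = 9/8, Q = 9/8, R = -9/4
Result: (9/8)/w + (9/8)/(w + 4) - (9/4)/(w + 2)


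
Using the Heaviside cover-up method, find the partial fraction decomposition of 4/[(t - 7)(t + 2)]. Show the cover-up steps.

Cover (t - 7): set t=7, get α = 4/(7 + 2) = 4/9. Cover (t + 2): set t=-2, get β = 4/(-2 - 7) = -4/9.
Result: (4/9)/(t - 7) - (4/9)/(t + 2)


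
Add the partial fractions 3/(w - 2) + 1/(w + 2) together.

Common denominator (w - 2)(w + 2). Numerator: 3(w + 2) + 1(w - 2) = (3w + 6) + (w - 2) = 4w + 4
Result: (4w + 4)/[(w - 2)(w + 2)]


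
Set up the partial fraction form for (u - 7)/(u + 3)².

Repeated linear factor: A/(u + 3) + B/(u + 3)²


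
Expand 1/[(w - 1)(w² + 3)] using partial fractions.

Cover-up at w = 1: P = 1/(1² + 3) = 1/4. Then Q = -P = -1/4, R = -P·(0 + 1) = -1/4
Result: (1/4)/(w - 1) - ((1/4)w + 1/4)/(w² + 3)


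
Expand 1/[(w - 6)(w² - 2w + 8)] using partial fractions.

Cover-up at w = 6: A = 1/(6² - 2·6 + 8) = 1/32. Then B = -A = -1/32, C = -A·(-2 + 6) = -1/8
Result: (1/32)/(w - 6) - ((1/32)w + 1/8)/(w² - 2w + 8)


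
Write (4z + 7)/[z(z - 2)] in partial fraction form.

At z=0: P = (4·0 + 7)/(0 - 2) = -7/2. At z=2: Q = (4·2 + 7)/(2 - 0) = 15/2
Result: (-7/2)/z + (15/2)/(z - 2)


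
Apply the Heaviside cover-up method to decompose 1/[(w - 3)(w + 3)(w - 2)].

Cover (w - 3), w=3: A = 1/[(3 + 3)(3 - 2)] = 1/6. Cover (w + 3), w=-3: B = 1/[(-3 - 3)(-3 - 2)] = 1/30. Cover (w - 2), w=2: C = 1/[(2 - 3)(2 + 3)] = -1/5.
Result: (1/6)/(w - 3) + (1/30)/(w + 3) - (1/5)/(w - 2)


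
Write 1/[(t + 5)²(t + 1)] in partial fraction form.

Cover-up at t=-1: C = 1/(-1 + 5)² = 1/16. Cover-up at t=-5: B = 1/(-5 + 1) = -1/4. Comparing t² coeff: A = -C = -1/16
Result: (-1/16)/(t + 5) - (1/4)/(t + 5)² + (1/16)/(t + 1)


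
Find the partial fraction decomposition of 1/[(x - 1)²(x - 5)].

Cover-up at x=5: C = 1/(5 - 1)² = 1/16. Cover-up at x=1: B = 1/(1 - 5) = -1/4. Comparing x² coeff: A = -C = -1/16
Result: (-1/16)/(x - 1) - (1/4)/(x - 1)² + (1/16)/(x - 5)


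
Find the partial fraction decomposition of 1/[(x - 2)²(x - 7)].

Cover-up at x=7: γ = 1/(7 - 2)² = 1/25. Cover-up at x=2: β = 1/(2 - 7) = -1/5. Comparing x² coeff: α = -γ = -1/25
Result: (-1/25)/(x - 2) - (1/5)/(x - 2)² + (1/25)/(x - 7)


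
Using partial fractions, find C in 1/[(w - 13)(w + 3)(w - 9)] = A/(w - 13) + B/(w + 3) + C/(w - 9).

Cover-up at w = 9: C = 1/[(9 - 13)(9 + 3)] = 1/[(-4)(12)] = -1/48


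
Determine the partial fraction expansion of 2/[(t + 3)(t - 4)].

2/(t + 3)(t - 4) = P/(t + 3) + Q/(t - 4). P = 2/(-3 - 4) = -2/7, Q = 2/(4 + 3) = 2/7
Result: (-2/7)/(t + 3) + (2/7)/(t - 4)


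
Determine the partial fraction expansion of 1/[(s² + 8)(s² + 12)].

Coefficient matching gives A = C = 0, B = 1/(12-8) = 1/4, D = -B = -1/4
Result: (1/4)/(s² + 8) - (1/4)/(s² + 12)


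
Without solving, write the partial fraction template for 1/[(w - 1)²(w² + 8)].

Repeated linear + quadratic: P/(w - 1) + Q/(w - 1)² + (Rw + S)/(w² + 8)


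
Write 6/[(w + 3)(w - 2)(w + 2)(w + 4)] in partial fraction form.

Using Heaviside cover-up: (6/5)/(w + 3) + (1/20)/(w - 2) - (3/4)/(w + 2) - (1/2)/(w + 4)


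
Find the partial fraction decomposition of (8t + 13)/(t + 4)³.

(8t + 13) = α(t + 4)² + β(t + 4) + γ. At t = -4: γ = 8·(-4) + 13 = -19. Coefficients: α = 0, β = 8
Result: 8/(t + 4)² - 19/(t + 4)³


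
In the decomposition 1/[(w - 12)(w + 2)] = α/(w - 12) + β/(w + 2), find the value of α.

Cover-up at w = 12: α = 1/(12 + 2) = 1/14


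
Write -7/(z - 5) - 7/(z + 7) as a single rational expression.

Common denominator (z - 5)(z + 7). Numerator: -7(z + 7) - 7(z - 5) = (-7z - 49) - (7z - 35) = -14z - 14
Result: (-14z - 14)/[(z - 5)(z + 7)]


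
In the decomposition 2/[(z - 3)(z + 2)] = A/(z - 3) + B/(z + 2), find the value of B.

Cover-up at z = -2: B = 2/(-2 - 3) = -2/5


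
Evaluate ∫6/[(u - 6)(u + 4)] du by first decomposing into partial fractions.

Decompose: 6/[(u - 6)(u + 4)] = (3/5)/(u - 6) - (3/5)/(u + 4). Integrate each term: (3/5) ln|(u - 6)| - (3/5) ln|(u + 4)| + C


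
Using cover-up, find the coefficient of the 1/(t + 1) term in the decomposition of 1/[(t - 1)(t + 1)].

Cover (t + 1), set t=-1: 1/((t - 1) at t=-1) = 1/(-2) = -1/2


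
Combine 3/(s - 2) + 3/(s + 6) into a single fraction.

Common denominator (s - 2)(s + 6). Numerator: 3(s + 6) + 3(s - 2) = (3s + 18) + (3s - 6) = 6s + 12
Result: (6s + 12)/[(s - 2)(s + 6)]


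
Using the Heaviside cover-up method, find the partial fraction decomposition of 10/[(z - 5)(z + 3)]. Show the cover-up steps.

Cover (z - 5): set z=5, get A = 10/(5 + 3) = 5/4. Cover (z + 3): set z=-3, get B = 10/(-3 - 5) = -5/4.
Result: (5/4)/(z - 5) - (5/4)/(z + 3)


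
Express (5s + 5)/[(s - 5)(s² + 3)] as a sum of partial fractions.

At s=5: P = (5·5 + 5)/(5² + 3) = 15/14. Q = -P = -15/14, R = 5 - 5·P = -5/14
Result: (15/14)/(s - 5) - ((15/14)s + 5/14)/(s² + 3)


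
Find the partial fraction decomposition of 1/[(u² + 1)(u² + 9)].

Coefficient matching gives P = R = 0, Q = 1/(9-1) = 1/8, S = -Q = -1/8
Result: (1/8)/(u² + 1) - (1/8)/(u² + 9)


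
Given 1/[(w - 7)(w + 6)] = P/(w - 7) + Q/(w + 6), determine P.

Cover-up at w = 7: P = 1/(7 + 6) = 1/13


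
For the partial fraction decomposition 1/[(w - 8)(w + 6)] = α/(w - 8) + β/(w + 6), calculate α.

Cover-up at w = 8: α = 1/(8 + 6) = 1/14


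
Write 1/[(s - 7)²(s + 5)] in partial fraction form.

Cover-up at s=-5: γ = 1/(-5 - 7)² = 1/144. Cover-up at s=7: β = 1/(7 + 5) = 1/12. Comparing s² coeff: α = -γ = -1/144
Result: (-1/144)/(s - 7) + (1/12)/(s - 7)² + (1/144)/(s + 5)


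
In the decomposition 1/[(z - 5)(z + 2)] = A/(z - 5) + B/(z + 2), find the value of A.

Cover-up at z = 5: A = 1/(5 + 2) = 1/7


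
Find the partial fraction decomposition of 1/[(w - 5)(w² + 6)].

Cover-up at w = 5: α = 1/(5² + 6) = 1/31. Then β = -α = -1/31, γ = -α·(0 + 5) = -5/31
Result: (1/31)/(w - 5) - ((1/31)w + 5/31)/(w² + 6)


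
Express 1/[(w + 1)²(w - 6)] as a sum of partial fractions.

Cover-up at w=6: R = 1/(6 + 1)² = 1/49. Cover-up at w=-1: Q = 1/(-1 - 6) = -1/7. Comparing w² coeff: P = -R = -1/49
Result: (-1/49)/(w + 1) - (1/7)/(w + 1)² + (1/49)/(w - 6)


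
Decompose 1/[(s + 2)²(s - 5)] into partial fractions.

Cover-up at s=5: γ = 1/(5 + 2)² = 1/49. Cover-up at s=-2: β = 1/(-2 - 5) = -1/7. Comparing s² coeff: α = -γ = -1/49
Result: (-1/49)/(s + 2) - (1/7)/(s + 2)² + (1/49)/(s - 5)


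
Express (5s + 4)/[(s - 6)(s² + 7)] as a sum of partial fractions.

At s=6: α = (5·6 + 4)/(6² + 7) = 34/43. β = -α = -34/43, γ = 5 - 6·α = 11/43
Result: (34/43)/(s - 6) - ((34/43)s - 11/43)/(s² + 7)


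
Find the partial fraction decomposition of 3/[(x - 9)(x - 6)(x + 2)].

Using cover-up method: A = 1/11, B = -1/8, C = 3/88
Result: (1/11)/(x - 9) - (1/8)/(x - 6) + (3/88)/(x + 2)


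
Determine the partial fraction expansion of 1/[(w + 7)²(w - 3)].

Cover-up at w=3: C = 1/(3 + 7)² = 1/100. Cover-up at w=-7: B = 1/(-7 - 3) = -1/10. Comparing w² coeff: A = -C = -1/100
Result: (-1/100)/(w + 7) - (1/10)/(w + 7)² + (1/100)/(w - 3)


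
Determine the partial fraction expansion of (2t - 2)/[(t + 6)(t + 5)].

At t=-6: P = (2·(-6) - 2)/(-6 + 5) = 14. At t=-5: Q = (2·(-5) - 2)/(-5 + 6) = -12
Result: 14/(t + 6) - 12/(t + 5)


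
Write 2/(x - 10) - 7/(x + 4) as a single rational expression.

Common denominator (x - 10)(x + 4). Numerator: 2(x + 4) - 7(x - 10) = (2x + 8) - (7x - 70) = -5x + 78
Result: (-5x + 78)/[(x - 10)(x + 4)]


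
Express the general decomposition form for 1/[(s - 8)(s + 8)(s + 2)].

Three distinct linear factors: α/(s - 8) + β/(s + 8) + γ/(s + 2)


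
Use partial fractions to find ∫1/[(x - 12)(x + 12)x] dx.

Cover-up: α = 1/288, β = 1/288, γ = -1/144. Decomposition: (1/288)/(x - 12) + (1/288)/(x + 12) - (1/144)/x. Integrate each term: (1/288) ln|(x - 12)| + (1/288) ln|(x + 12)| - (1/144) ln|x| + C


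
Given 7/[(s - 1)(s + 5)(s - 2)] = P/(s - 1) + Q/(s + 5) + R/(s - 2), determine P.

Cover-up at s = 1: P = 7/[(1 + 5)(1 - 2)] = 7/[(6)(-1)] = -7/6


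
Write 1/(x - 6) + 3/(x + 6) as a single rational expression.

Common denominator (x - 6)(x + 6). Numerator: 1(x + 6) + 3(x - 6) = (x + 6) + (3x - 18) = 4x - 12
Result: (4x - 12)/[(x - 6)(x + 6)]


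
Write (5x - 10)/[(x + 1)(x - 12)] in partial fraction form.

At x=-1: α = (5·(-1) - 10)/(-1 - 12) = 15/13. At x=12: β = (5·12 - 10)/(12 + 1) = 50/13
Result: (15/13)/(x + 1) + (50/13)/(x - 12)


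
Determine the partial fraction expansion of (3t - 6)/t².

(3t - 6) = Pt + Q. At t = 0: Q = 3·0 - 6 = -6. Coeff of t: P = 3
Result: 3/t - 6/t²


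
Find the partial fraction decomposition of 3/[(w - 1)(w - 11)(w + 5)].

Using cover-up method: α = -1/20, β = 3/160, γ = 1/32
Result: (-1/20)/(w - 1) + (3/160)/(w - 11) + (1/32)/(w + 5)


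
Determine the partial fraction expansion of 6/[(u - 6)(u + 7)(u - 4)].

Using cover-up method: A = 3/13, B = 6/143, C = -3/11
Result: (3/13)/(u - 6) + (6/143)/(u + 7) - (3/11)/(u - 4)


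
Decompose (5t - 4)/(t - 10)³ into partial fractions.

(5t - 4) = P(t - 10)² + Q(t - 10) + R. At t = 10: R = 5·10 - 4 = 46. Coefficients: P = 0, Q = 5
Result: 5/(t - 10)² + 46/(t - 10)³


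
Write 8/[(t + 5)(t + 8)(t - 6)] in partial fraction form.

Using cover-up method: P = -8/33, Q = 4/21, R = 4/77
Result: (-8/33)/(t + 5) + (4/21)/(t + 8) + (4/77)/(t - 6)


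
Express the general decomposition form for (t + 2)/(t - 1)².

Repeated linear factor: α/(t - 1) + β/(t - 1)²


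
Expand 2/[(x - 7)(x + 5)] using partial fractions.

2/(x - 7)(x + 5) = P/(x - 7) + Q/(x + 5). P = 2/(7 + 5) = 1/6, Q = 2/(-5 - 7) = -1/6
Result: (1/6)/(x - 7) - (1/6)/(x + 5)


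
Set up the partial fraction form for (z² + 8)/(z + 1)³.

Repeated linear factor (power 3): α/(z + 1) + β/(z + 1)² + γ/(z + 1)³


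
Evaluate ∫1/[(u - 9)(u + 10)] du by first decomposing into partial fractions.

Decompose: 1/[(u - 9)(u + 10)] = (1/19)/(u - 9) - (1/19)/(u + 10). Integrate each term: (1/19) ln|(u - 9)| - (1/19) ln|(u + 10)| + C


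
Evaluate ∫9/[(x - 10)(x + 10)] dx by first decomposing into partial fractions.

Decompose: 9/[(x - 10)(x + 10)] = (9/20)/(x - 10) - (9/20)/(x + 10). Integrate each term: (9/20) ln|(x - 10)| - (9/20) ln|(x + 10)| + C


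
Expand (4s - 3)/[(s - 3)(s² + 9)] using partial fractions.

At s=3: α = (4·3 - 3)/(3² + 9) = 1/2. β = -α = -1/2, γ = 4 - 3·α = 5/2
Result: (1/2)/(s - 3) - ((1/2)s - 5/2)/(s² + 9)


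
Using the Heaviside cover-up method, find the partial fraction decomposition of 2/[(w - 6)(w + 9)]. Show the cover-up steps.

Cover (w - 6): set w=6, get A = 2/(6 + 9) = 2/15. Cover (w + 9): set w=-9, get B = 2/(-9 - 6) = -2/15.
Result: (2/15)/(w - 6) - (2/15)/(w + 9)


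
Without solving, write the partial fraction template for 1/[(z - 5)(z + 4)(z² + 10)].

Two linear + quadratic: P/(z - 5) + Q/(z + 4) + (Rz + S)/(z² + 10)


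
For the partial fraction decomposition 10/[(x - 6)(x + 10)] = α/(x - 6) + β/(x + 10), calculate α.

Cover-up at x = 6: α = 10/(6 + 10) = 10/16 = 5/8


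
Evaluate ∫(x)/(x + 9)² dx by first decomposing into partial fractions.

Decompose: α = 1, β = 1·(-9) + 0 = -9, so (x)/(x + 9)² = 1/(x + 9) - 9/(x + 9)². Integrate: ∫ α/(x + 9) dx = ln|(x + 9)|; ∫ β/(x + 9)² dx = 9/(x + 9). Sum: ln|(x + 9)| + 9/(x + 9) + C


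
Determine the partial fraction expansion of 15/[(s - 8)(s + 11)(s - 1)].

Using cover-up method: A = 15/133, B = 5/76, C = -5/28
Result: (15/133)/(s - 8) + (5/76)/(s + 11) - (5/28)/(s - 1)


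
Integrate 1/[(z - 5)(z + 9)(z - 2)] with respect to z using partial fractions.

Cover-up: P = 1/42, Q = 1/154, R = -1/33. Decomposition: (1/42)/(z - 5) + (1/154)/(z + 9) - (1/33)/(z - 2). Integrate each term: (1/42) ln|(z - 5)| + (1/154) ln|(z + 9)| - (1/33) ln|(z - 2)| + C


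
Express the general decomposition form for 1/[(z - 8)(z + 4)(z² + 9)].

Two linear + quadratic: α/(z - 8) + β/(z + 4) + (γz + δ)/(z² + 9)


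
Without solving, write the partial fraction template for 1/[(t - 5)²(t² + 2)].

Repeated linear + quadratic: A/(t - 5) + B/(t - 5)² + (Ct + D)/(t² + 2)


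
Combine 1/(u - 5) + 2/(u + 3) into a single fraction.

Common denominator (u - 5)(u + 3). Numerator: 1(u + 3) + 2(u - 5) = (u + 3) + (2u - 10) = 3u - 7
Result: (3u - 7)/[(u - 5)(u + 3)]


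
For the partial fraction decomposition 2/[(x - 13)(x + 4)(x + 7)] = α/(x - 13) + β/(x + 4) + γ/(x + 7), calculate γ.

Cover-up at x = -7: γ = 2/[(-7 - 13)(-7 + 4)] = 2/[(-20)(-3)] = 2/60 = 1/30


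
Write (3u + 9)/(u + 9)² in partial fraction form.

(3u + 9) = P(u + 9) + Q. At u = -9: Q = 3·(-9) + 9 = -18. Coeff of u: P = 3
Result: 3/(u + 9) - 18/(u + 9)²


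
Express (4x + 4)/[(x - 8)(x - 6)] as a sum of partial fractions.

At x=8: A = (4·8 + 4)/(8 - 6) = 18. At x=6: B = (4·6 + 4)/(6 - 8) = -14
Result: 18/(x - 8) - 14/(x - 6)


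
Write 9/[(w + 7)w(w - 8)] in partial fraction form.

Using cover-up method: A = 3/35, B = -9/56, C = 3/40
Result: (3/35)/(w + 7) - (9/56)/w + (3/40)/(w - 8)


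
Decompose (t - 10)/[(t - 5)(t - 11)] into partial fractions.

At t=5: α = (1·5 - 10)/(5 - 11) = 5/6. At t=11: β = (1·11 - 10)/(11 - 5) = 1/6
Result: (5/6)/(t - 5) + (1/6)/(t - 11)


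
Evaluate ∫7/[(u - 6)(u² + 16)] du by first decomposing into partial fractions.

Cover-up at u=6: A = 7/(6²+16) = 7/52. Coeff matching: B = -7/52, C = -21/26. Decomposition: (7/52)/(u - 6) - ((7/52)u + 21/26)/(u² + 16). Integrate: linear → ln, quadratic → (1/2)ln + arctan: (7/52) ln|(u - 6)| - (7/104) ln(u² + 16) - (21/104) arctan(u/4) + C


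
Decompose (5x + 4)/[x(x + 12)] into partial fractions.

At x=0: α = (5·0 + 4)/(0 + 12) = 1/3. At x=-12: β = (5·(-12) + 4)/(-12 - 0) = 14/3
Result: (1/3)/x + (14/3)/(x + 12)


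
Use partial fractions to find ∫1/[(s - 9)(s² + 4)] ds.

Cover-up at s=9: P = 1/(9²+4) = 1/85. Coeff matching: Q = -1/85, R = -9/85. Decomposition: (1/85)/(s - 9) - ((1/85)s + 9/85)/(s² + 4). Integrate: linear → ln, quadratic → (1/2)ln + arctan: (1/85) ln|(s - 9)| - (1/170) ln(s² + 4) - (9/170) arctan(s/2) + C


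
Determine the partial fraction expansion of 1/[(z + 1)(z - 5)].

1/(z + 1)(z - 5) = P/(z + 1) + Q/(z - 5). P = 1/(-1 - 5) = -1/6, Q = 1/(5 + 1) = 1/6
Result: (-1/6)/(z + 1) + (1/6)/(z - 5)


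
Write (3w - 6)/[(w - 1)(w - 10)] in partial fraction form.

At w=1: P = (3·1 - 6)/(1 - 10) = 1/3. At w=10: Q = (3·10 - 6)/(10 - 1) = 8/3
Result: (1/3)/(w - 1) + (8/3)/(w - 10)


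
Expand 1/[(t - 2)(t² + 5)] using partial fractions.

Cover-up at t = 2: α = 1/(2² + 5) = 1/9. Then β = -α = -1/9, γ = -α·(0 + 2) = -2/9
Result: (1/9)/(t - 2) - ((1/9)t + 2/9)/(t² + 5)


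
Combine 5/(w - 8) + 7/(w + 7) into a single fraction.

Common denominator (w - 8)(w + 7). Numerator: 5(w + 7) + 7(w - 8) = (5w + 35) + (7w - 56) = 12w - 21
Result: (12w - 21)/[(w - 8)(w + 7)]


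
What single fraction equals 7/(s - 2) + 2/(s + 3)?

Common denominator (s - 2)(s + 3). Numerator: 7(s + 3) + 2(s - 2) = (7s + 21) + (2s - 4) = 9s + 17
Result: (9s + 17)/[(s - 2)(s + 3)]


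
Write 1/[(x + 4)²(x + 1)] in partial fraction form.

Cover-up at x=-1: R = 1/(-1 + 4)² = 1/9. Cover-up at x=-4: Q = 1/(-4 + 1) = -1/3. Comparing x² coeff: P = -R = -1/9
Result: (-1/9)/(x + 4) - (1/3)/(x + 4)² + (1/9)/(x + 1)


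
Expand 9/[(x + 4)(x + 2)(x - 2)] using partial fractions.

Using cover-up method: P = 3/4, Q = -9/8, R = 3/8
Result: (3/4)/(x + 4) - (9/8)/(x + 2) + (3/8)/(x - 2)


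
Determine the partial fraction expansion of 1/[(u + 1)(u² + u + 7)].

Cover-up at u = -1: α = 1/((-1)² + 1·(-1) + 7) = 1/7. Then β = -α = -1/7, γ = -α·(1 - 1) = 0
Result: (1/7)/(u + 1) - ((1/7)u)/(u² + u + 7)


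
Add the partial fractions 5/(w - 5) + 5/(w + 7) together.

Common denominator (w - 5)(w + 7). Numerator: 5(w + 7) + 5(w - 5) = (5w + 35) + (5w - 25) = 10w + 10
Result: (10w + 10)/[(w - 5)(w + 7)]


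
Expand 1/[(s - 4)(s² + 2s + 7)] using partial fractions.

Cover-up at s = 4: P = 1/(4² + 2·4 + 7) = 1/31. Then Q = -P = -1/31, R = -P·(2 + 4) = -6/31
Result: (1/31)/(s - 4) - ((1/31)s + 6/31)/(s² + 2s + 7)


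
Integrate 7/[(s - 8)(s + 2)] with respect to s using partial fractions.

Decompose: 7/[(s - 8)(s + 2)] = (7/10)/(s - 8) - (7/10)/(s + 2). Integrate each term: (7/10) ln|(s - 8)| - (7/10) ln|(s + 2)| + C


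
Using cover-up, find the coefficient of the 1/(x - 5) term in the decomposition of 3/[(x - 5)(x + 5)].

Cover (x - 5), set x=5: 3/((x + 5) at x=5) = 3/(10) = 3/10


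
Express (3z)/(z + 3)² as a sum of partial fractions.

(3z) = P(z + 3) + Q. At z = -3: Q = 3·(-3) + 0 = -9. Coeff of z: P = 3
Result: 3/(z + 3) - 9/(z + 3)²


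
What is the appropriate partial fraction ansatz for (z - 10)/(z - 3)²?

Repeated linear factor: P/(z - 3) + Q/(z - 3)²


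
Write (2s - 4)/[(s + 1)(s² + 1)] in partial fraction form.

At s=-1: P = (2·(-1) - 4)/((-1)² + 1) = -3. Q = -P = 3, R = 2 - (-1)·P = -1
Result: -3/(s + 1) + (3s - 1)/(s² + 1)


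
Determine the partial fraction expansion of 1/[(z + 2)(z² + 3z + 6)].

Cover-up at z = -2: α = 1/((-2)² + 3·(-2) + 6) = 1/4. Then β = -α = -1/4, γ = -α·(3 - 2) = -1/4
Result: (1/4)/(z + 2) - ((1/4)z + 1/4)/(z² + 3z + 6)


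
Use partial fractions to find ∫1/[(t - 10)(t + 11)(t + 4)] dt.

Cover-up: A = 1/294, B = 1/147, C = -1/98. Decomposition: (1/294)/(t - 10) + (1/147)/(t + 11) - (1/98)/(t + 4). Integrate each term: (1/294) ln|(t - 10)| + (1/147) ln|(t + 11)| - (1/98) ln|(t + 4)| + C


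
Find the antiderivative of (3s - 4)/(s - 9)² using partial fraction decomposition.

Decompose: A = 3, B = 3·9 - 4 = 23, so (3s - 4)/(s - 9)² = 3/(s - 9) + 23/(s - 9)². Integrate: ∫ A/(s - 9) ds = 3 ln|(s - 9)|; ∫ B/(s - 9)² ds = -23/(s - 9). Sum: 3 ln|(s - 9)| - 23/(s - 9) + C


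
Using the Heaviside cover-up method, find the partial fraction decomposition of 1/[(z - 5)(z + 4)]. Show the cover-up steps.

Cover (z - 5): set z=5, get A = 1/(5 + 4) = 1/9. Cover (z + 4): set z=-4, get B = 1/(-4 - 5) = -1/9.
Result: (1/9)/(z - 5) - (1/9)/(z + 4)


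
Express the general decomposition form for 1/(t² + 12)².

Repeated quadratic factor: (Pt + Q)/(t² + 12) + (Rt + S)/(t² + 12)²


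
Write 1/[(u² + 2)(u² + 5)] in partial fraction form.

Coefficient matching gives A = C = 0, B = 1/(5-2) = 1/3, D = -B = -1/3
Result: (1/3)/(u² + 2) - (1/3)/(u² + 5)


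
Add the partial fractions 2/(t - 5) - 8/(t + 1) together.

Common denominator (t - 5)(t + 1). Numerator: 2(t + 1) - 8(t - 5) = (2t + 2) - (8t - 40) = -6t + 42
Result: (-6t + 42)/[(t - 5)(t + 1)]


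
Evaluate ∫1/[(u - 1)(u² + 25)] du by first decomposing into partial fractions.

Cover-up at u=1: A = 1/(1²+25) = 1/26. Coeff matching: B = -1/26, C = -1/26. Decomposition: (1/26)/(u - 1) - ((1/26)u + 1/26)/(u² + 25). Integrate: linear → ln, quadratic → (1/2)ln + arctan: (1/26) ln|(u - 1)| - (1/52) ln(u² + 25) - (1/130) arctan(u/5) + C


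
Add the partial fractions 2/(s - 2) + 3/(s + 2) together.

Common denominator (s - 2)(s + 2). Numerator: 2(s + 2) + 3(s - 2) = (2s + 4) + (3s - 6) = 5s - 2
Result: (5s - 2)/[(s - 2)(s + 2)]


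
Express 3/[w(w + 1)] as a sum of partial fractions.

3/w(w + 1) = P/w + Q/(w + 1). P = 3/(0 + 1) = 3, Q = 3/(-1 - 0) = -3
Result: 3/w - 3/(w + 1)


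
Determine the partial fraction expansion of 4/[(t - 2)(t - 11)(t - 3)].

Using cover-up method: α = 4/9, β = 1/18, γ = -1/2
Result: (4/9)/(t - 2) + (1/18)/(t - 11) - (1/2)/(t - 3)


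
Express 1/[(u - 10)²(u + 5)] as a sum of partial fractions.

Cover-up at u=-5: C = 1/(-5 - 10)² = 1/225. Cover-up at u=10: B = 1/(10 + 5) = 1/15. Comparing u² coeff: A = -C = -1/225
Result: (-1/225)/(u - 10) + (1/15)/(u - 10)² + (1/225)/(u + 5)


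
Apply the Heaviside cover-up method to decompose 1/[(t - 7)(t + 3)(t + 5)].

Cover (t - 7), t=7: P = 1/[(7 + 3)(7 + 5)] = 1/120. Cover (t + 3), t=-3: Q = 1/[(-3 - 7)(-3 + 5)] = -1/20. Cover (t + 5), t=-5: R = 1/[(-5 - 7)(-5 + 3)] = 1/24.
Result: (1/120)/(t - 7) - (1/20)/(t + 3) + (1/24)/(t + 5)


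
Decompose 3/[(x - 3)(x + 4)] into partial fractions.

3/(x - 3)(x + 4) = P/(x - 3) + Q/(x + 4). P = 3/(3 + 4) = 3/7, Q = 3/(-4 - 3) = -3/7
Result: (3/7)/(x - 3) - (3/7)/(x + 4)


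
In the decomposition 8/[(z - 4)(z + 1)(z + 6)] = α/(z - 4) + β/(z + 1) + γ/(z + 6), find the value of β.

Cover-up at z = -1: β = 8/[(-1 - 4)(-1 + 6)] = 8/[(-5)(5)] = -8/25


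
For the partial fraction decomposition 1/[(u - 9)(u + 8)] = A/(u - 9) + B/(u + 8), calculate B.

Cover-up at u = -8: B = 1/(-8 - 9) = -1/17


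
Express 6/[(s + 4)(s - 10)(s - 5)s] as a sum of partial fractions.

Using Heaviside cover-up: (-1/84)/(s + 4) + (3/350)/(s - 10) - (2/75)/(s - 5) + (3/100)/s


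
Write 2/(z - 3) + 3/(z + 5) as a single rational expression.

Common denominator (z - 3)(z + 5). Numerator: 2(z + 5) + 3(z - 3) = (2z + 10) + (3z - 9) = 5z + 1
Result: (5z + 1)/[(z - 3)(z + 5)]


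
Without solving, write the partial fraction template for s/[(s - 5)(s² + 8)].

Linear + irreducible quadratic: α/(s - 5) + (βs + γ)/(s² + 8)


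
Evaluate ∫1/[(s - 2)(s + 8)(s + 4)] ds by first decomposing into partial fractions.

Cover-up: P = 1/60, Q = 1/40, R = -1/24. Decomposition: (1/60)/(s - 2) + (1/40)/(s + 8) - (1/24)/(s + 4). Integrate each term: (1/60) ln|(s - 2)| + (1/40) ln|(s + 8)| - (1/24) ln|(s + 4)| + C


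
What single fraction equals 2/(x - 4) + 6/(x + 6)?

Common denominator (x - 4)(x + 6). Numerator: 2(x + 6) + 6(x - 4) = (2x + 12) + (6x - 24) = 8x - 12
Result: (8x - 12)/[(x - 4)(x + 6)]


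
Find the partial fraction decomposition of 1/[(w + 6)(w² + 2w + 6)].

Cover-up at w = -6: A = 1/((-6)² + 2·(-6) + 6) = 1/30. Then B = -A = -1/30, C = -A·(2 - 6) = 2/15
Result: (1/30)/(w + 6) - ((1/30)w - 2/15)/(w² + 2w + 6)


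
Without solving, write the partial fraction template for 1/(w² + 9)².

Repeated quadratic factor: (αw + β)/(w² + 9) + (γw + δ)/(w² + 9)²


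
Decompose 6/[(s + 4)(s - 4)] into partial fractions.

6/(s + 4)(s - 4) = P/(s + 4) + Q/(s - 4). P = 6/(-4 - 4) = -3/4, Q = 6/(4 + 4) = 3/4
Result: (-3/4)/(s + 4) + (3/4)/(s - 4)


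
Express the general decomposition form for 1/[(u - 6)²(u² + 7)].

Repeated linear + quadratic: A/(u - 6) + B/(u - 6)² + (Cu + D)/(u² + 7)


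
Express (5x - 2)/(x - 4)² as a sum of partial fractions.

(5x - 2) = A(x - 4) + B. At x = 4: B = 5·4 - 2 = 18. Coeff of x: A = 5
Result: 5/(x - 4) + 18/(x - 4)²
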